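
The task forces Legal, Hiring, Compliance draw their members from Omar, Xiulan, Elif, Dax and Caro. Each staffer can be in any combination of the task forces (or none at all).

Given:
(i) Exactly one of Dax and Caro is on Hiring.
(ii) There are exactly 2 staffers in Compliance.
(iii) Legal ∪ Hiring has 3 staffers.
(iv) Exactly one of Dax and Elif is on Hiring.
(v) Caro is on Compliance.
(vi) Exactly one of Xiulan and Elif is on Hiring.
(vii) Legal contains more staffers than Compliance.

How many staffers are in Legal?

3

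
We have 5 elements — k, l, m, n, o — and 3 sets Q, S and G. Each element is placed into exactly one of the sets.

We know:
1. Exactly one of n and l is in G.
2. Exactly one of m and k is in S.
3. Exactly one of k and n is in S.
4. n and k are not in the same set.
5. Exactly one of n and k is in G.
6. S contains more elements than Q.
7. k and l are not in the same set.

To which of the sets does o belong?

o: S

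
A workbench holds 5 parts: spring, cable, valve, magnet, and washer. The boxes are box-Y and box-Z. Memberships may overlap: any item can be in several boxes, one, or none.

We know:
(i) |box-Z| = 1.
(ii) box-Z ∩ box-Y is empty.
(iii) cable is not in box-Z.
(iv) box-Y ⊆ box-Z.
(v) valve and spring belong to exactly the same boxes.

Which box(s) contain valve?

valve: none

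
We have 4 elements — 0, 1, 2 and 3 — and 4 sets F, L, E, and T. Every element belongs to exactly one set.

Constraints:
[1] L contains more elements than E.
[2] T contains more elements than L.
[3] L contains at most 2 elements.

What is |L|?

1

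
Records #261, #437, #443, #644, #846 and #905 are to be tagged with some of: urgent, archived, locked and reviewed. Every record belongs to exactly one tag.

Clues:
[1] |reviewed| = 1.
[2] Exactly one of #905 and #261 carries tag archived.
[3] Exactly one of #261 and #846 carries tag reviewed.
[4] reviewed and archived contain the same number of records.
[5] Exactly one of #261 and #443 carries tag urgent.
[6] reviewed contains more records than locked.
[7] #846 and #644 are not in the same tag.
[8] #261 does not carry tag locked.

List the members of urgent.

From (8): #261 ∉ locked.
Suppose #261 ∈ urgent: no assignment then satisfies all the clues, so #261 ∉ urgent.

urgent = {#437, #443, #644, #905}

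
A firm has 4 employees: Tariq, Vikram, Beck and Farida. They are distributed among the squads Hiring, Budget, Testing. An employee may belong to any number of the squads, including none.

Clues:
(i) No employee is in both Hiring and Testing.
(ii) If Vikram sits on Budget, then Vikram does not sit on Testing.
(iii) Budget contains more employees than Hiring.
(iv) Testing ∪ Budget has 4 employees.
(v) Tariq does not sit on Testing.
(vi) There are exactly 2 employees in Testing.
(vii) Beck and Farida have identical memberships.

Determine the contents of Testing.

Testing = {Beck, Farida}

From (v): Tariq ∉ Testing.
Suppose Vikram ∈ Testing: no assignment then satisfies all the clues, so Vikram ∉ Testing.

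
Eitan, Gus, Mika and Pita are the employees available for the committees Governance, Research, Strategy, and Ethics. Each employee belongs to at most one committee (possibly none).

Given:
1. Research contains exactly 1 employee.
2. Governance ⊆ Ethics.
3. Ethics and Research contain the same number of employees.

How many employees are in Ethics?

1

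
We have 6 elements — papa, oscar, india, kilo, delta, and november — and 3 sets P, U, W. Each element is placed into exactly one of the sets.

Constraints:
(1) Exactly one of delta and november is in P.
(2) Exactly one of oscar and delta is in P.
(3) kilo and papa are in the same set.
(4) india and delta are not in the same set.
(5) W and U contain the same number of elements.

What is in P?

P = {kilo, november, oscar, papa}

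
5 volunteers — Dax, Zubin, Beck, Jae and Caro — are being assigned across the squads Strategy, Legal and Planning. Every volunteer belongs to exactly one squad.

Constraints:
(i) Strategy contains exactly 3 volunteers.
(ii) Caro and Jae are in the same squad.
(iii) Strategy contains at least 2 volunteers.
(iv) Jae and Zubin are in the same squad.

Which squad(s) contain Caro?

Caro: Strategy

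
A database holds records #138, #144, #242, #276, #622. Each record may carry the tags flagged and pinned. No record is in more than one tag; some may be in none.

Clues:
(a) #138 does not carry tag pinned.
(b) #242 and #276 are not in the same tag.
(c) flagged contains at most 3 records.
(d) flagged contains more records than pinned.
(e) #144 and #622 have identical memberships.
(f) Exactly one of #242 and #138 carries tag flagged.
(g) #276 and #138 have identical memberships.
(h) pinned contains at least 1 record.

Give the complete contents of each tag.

From (a): #138 ∉ pinned.
(g): #276 matches #138: #276 ∉ pinned.
Suppose #138 ∉ flagged: no assignment then satisfies all the clues, so #138 ∈ flagged.

flagged = {#138, #276}; pinned = {#242}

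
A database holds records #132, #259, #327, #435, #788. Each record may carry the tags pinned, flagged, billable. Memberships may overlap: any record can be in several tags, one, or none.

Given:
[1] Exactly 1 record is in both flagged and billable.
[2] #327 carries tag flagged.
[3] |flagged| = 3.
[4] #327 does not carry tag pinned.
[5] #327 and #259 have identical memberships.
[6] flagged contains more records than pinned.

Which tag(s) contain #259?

#259: flagged

From (2): #327 ∈ flagged.
From (4): #327 ∉ pinned.
(5): #259 matches #327: #259 ∉ pinned.
(5): #259 matches #327: #259 ∈ flagged.
Suppose #259 ∈ billable: no assignment then satisfies all the clues, so #259 ∉ billable.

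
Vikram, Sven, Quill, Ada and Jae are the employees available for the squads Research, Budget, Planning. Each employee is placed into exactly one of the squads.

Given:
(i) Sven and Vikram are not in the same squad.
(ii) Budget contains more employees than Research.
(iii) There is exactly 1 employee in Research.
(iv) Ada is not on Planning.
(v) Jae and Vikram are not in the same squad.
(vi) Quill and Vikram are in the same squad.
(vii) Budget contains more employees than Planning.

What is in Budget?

Budget = {Ada, Quill, Vikram}

From (iv): Ada ∉ Planning.
Suppose Vikram ∉ Budget: no assignment then satisfies all the clues, so Vikram ∈ Budget.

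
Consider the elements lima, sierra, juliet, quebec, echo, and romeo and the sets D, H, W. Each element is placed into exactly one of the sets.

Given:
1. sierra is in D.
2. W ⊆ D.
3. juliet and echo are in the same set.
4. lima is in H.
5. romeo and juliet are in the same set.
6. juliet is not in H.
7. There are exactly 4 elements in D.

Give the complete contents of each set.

D = {echo, juliet, romeo, sierra}; H = {lima, quebec}; W = {}

From (1): sierra ∈ D.
From (4): lima ∈ H.
From (6): juliet ∉ H.
(3): echo matches juliet: echo ∉ H.
(5): romeo matches juliet: romeo ∉ H.
Suppose juliet ∉ D: no assignment then satisfies all the clues, so juliet ∈ D.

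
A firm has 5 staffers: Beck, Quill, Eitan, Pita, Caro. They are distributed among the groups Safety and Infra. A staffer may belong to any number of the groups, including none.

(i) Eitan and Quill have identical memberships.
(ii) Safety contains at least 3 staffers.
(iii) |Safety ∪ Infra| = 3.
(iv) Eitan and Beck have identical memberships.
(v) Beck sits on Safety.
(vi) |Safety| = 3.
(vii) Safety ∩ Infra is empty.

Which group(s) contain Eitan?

Eitan: Safety

From (v): Beck ∈ Safety.
(iv): Eitan matches Beck: Eitan ∈ Safety.
(vii) (disjoint): Beck ∉ Infra.
(vii) (disjoint): Eitan ∉ Infra.
(i): Quill matches Eitan: Quill ∈ Safety.
(i): Quill matches Eitan: Quill ∉ Infra.
(vi): Safety already has 3, so the rest are out.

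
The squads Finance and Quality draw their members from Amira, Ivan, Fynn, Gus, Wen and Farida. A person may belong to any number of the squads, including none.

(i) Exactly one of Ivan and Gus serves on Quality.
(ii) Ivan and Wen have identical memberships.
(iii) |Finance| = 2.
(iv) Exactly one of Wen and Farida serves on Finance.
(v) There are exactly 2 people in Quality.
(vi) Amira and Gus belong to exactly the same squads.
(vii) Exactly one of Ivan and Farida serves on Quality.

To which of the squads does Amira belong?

Amira: none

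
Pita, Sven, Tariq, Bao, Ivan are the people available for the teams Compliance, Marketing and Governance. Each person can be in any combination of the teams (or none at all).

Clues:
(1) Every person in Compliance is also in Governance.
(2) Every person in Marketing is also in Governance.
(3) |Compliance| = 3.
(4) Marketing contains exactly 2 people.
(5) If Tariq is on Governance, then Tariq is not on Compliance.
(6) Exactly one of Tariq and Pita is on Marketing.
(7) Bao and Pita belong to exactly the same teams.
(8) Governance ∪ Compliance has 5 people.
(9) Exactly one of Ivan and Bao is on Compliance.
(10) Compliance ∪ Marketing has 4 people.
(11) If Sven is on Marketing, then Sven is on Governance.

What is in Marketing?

Marketing = {Sven, Tariq}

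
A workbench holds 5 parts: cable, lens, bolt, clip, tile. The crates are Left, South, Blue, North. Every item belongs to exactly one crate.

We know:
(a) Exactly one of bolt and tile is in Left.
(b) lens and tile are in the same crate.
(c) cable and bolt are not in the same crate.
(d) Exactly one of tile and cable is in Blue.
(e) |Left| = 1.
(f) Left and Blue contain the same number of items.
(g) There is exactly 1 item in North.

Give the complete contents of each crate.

Left = {bolt}; South = {lens, tile}; Blue = {cable}; North = {clip}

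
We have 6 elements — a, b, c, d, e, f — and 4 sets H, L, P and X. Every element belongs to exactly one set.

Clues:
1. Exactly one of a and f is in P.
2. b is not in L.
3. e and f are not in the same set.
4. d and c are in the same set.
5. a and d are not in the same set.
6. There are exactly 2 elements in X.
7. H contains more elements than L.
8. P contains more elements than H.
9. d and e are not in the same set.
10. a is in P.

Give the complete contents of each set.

H = {f}; L = {}; P = {a, b, e}; X = {c, d}

From (2): b ∉ L.
From (10): a ∈ P.
(1) (exactly one): f ∉ P.
(5): d ∉ P.
(4): c matches d: c ∉ P.
Suppose b ∈ H: no assignment then satisfies all the clues, so b ∉ H.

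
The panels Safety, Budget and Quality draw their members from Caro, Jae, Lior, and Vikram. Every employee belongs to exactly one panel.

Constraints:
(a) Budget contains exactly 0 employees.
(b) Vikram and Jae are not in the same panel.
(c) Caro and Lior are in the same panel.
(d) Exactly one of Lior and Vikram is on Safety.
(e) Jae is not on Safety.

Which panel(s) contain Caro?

Caro: Quality

From (e): Jae ∉ Safety.
(a): Budget already has 0, so the rest are out.
Only one panel left: Jae ∈ Quality.
(b): Vikram ∉ Quality.
Only one panel left: Vikram ∈ Safety.
(d) (exactly one): Lior ∉ Safety.
Only one panel left: Lior ∈ Quality.
(c): Caro matches Lior: Caro ∉ Safety.
(c): Caro matches Lior: Caro ∈ Quality.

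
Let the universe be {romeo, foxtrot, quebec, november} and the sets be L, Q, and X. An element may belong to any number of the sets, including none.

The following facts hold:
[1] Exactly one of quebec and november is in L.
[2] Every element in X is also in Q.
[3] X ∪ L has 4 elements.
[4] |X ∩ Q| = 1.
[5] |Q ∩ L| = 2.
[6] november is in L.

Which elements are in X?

X = {quebec}

From (6): november ∈ L.
(1) (exactly one): quebec ∉ L.
Suppose romeo ∈ X: no assignment then satisfies all the clues, so romeo ∉ X.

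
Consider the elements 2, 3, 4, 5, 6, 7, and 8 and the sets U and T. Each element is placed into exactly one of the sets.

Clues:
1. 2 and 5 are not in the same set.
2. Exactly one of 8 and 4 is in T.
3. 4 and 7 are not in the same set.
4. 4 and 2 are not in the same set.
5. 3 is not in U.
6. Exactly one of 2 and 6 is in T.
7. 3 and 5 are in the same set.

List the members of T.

From (5): 3 ∉ U.
(7): 5 matches 3: 5 ∉ U.
Only one set left: 3 ∈ T.
Only one set left: 5 ∈ T.
(1): 2 ∉ T.
(6) (exactly one): 6 ∈ T.
Only one set left: 2 ∈ U.
(4): 4 ∉ U.
Only one set left: 4 ∈ T.
(2) (exactly one): 8 ∉ T.
(3): 7 ∉ T.
Only one set left: 8 ∈ U.

T = {3, 4, 5, 6}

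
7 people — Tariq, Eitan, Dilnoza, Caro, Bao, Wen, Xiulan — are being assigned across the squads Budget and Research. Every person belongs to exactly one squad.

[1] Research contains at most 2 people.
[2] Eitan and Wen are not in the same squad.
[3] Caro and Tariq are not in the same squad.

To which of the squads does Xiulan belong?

Xiulan: Budget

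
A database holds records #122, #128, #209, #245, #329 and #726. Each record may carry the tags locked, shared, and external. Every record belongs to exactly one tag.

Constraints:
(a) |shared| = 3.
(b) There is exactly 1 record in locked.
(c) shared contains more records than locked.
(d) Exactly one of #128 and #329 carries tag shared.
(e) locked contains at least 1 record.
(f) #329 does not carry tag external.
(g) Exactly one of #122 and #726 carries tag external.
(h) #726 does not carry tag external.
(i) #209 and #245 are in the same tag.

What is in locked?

locked = {#726}

From (f): #329 ∉ external.
From (h): #726 ∉ external.
(g) (exactly one): #122 ∈ external.
Suppose #128 ∈ locked: no assignment then satisfies all the clues, so #128 ∉ locked.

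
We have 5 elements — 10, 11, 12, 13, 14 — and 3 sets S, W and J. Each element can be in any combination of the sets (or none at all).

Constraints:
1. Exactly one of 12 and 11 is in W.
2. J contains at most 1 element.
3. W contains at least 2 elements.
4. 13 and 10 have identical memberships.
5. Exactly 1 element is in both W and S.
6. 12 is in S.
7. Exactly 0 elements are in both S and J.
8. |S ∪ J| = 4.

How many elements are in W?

From (6): 12 ∈ S.
Suppose 10 ∉ S: no assignment then satisfies all the clues, so 10 ∈ S.

2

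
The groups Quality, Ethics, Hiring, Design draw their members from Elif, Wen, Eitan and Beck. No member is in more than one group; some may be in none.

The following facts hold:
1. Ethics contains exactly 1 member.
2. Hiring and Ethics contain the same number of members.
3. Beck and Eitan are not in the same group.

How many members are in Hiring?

1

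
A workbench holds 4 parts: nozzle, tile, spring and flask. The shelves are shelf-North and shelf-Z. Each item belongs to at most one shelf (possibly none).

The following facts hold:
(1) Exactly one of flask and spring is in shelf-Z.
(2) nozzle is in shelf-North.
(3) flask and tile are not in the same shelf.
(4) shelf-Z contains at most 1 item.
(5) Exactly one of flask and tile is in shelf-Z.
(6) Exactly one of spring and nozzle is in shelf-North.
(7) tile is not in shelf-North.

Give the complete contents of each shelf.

shelf-North = {nozzle}; shelf-Z = {flask}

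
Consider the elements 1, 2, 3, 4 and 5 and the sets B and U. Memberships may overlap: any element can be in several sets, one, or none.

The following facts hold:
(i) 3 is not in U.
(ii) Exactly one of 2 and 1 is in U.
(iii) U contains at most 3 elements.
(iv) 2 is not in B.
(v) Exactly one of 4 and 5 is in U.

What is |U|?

2

From (i): 3 ∉ U.
From (iv): 2 ∉ B.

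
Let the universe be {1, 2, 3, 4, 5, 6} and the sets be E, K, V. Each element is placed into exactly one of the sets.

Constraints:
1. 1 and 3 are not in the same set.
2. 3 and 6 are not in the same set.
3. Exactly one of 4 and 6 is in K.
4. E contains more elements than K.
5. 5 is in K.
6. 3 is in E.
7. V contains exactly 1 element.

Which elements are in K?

K = {5, 6}

From (5): 5 ∈ K.
From (6): 3 ∈ E.
(1): 1 ∉ E.
(2): 6 ∉ E.
Suppose 1 ∈ K: no assignment then satisfies all the clues, so 1 ∉ K.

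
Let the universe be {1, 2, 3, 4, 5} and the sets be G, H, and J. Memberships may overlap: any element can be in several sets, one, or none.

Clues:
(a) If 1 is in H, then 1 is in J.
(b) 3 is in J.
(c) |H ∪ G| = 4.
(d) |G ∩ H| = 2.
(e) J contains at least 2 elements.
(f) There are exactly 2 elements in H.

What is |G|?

4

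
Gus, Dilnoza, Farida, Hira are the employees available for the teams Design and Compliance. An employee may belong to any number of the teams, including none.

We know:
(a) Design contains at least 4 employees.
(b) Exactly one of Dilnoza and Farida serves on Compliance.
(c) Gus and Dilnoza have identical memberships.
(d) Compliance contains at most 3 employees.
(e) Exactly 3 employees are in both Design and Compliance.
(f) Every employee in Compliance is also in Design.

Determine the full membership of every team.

(a): only 4 candidates remain for Design, so all are in.
Suppose Gus ∉ Compliance: no assignment then satisfies all the clues, so Gus ∈ Compliance.

Design = {Dilnoza, Farida, Gus, Hira}; Compliance = {Dilnoza, Gus, Hira}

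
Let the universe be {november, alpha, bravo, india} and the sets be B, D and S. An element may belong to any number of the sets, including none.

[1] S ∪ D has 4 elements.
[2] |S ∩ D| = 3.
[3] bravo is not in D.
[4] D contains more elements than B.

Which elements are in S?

S = {alpha, bravo, india, november}

From (3): bravo ∉ D.
Suppose november ∉ S: no assignment then satisfies all the clues, so november ∈ S.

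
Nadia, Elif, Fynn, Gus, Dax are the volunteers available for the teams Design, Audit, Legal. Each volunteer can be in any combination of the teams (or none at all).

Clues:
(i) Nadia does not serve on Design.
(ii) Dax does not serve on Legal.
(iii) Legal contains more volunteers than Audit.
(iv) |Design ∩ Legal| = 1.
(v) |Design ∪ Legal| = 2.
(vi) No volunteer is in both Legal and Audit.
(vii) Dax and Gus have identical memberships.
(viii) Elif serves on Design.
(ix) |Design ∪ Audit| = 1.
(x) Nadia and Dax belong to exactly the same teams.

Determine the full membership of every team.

Design = {Elif}; Audit = {}; Legal = {Elif, Fynn}

From (i): Nadia ∉ Design.
From (ii): Dax ∉ Legal.
From (viii): Elif ∈ Design.
(vii): Gus matches Dax: Gus ∉ Legal.
(x): Dax matches Nadia: Dax ∉ Design.
(x): Nadia matches Dax: Nadia ∉ Legal.
(vii): Gus matches Dax: Gus ∉ Design.
Suppose Nadia ∈ Audit: no assignment then satisfies all the clues, so Nadia ∉ Audit.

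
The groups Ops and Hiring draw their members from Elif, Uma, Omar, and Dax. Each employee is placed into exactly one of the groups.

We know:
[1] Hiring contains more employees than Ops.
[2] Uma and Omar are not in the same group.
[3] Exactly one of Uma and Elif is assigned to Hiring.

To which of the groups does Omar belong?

Omar: Hiring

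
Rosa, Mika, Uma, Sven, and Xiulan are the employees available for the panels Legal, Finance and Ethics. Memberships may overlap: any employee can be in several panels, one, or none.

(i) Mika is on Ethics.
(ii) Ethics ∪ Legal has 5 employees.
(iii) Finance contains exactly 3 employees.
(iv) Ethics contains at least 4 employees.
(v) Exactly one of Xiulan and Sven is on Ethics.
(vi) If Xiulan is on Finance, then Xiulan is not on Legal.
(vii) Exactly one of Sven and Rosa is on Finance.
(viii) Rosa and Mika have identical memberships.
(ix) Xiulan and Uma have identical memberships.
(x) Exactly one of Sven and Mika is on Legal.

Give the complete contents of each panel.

Legal = {Sven}; Finance = {Sven, Uma, Xiulan}; Ethics = {Mika, Rosa, Uma, Xiulan}

From (i): Mika ∈ Ethics.
(viii): Rosa matches Mika: Rosa ∈ Ethics.
Suppose Rosa ∈ Legal: no assignment then satisfies all the clues, so Rosa ∉ Legal.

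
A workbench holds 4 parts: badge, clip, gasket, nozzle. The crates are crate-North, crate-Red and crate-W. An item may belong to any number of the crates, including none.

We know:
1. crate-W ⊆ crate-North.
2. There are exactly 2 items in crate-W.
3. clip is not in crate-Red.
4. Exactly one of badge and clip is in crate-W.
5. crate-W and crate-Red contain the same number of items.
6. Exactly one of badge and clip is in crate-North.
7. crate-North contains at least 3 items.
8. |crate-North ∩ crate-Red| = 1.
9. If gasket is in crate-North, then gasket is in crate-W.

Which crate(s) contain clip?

clip: crate-North, crate-W

From (3): clip ∉ crate-Red.
Suppose clip ∉ crate-North: no assignment then satisfies all the clues, so clip ∈ crate-North.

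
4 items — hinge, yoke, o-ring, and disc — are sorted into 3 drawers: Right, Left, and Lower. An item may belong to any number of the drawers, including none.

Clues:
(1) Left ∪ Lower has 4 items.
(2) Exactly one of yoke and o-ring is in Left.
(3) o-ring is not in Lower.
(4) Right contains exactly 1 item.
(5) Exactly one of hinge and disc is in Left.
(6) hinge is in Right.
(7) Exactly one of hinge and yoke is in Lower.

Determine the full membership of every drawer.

Right = {hinge}; Left = {hinge, o-ring}; Lower = {disc, yoke}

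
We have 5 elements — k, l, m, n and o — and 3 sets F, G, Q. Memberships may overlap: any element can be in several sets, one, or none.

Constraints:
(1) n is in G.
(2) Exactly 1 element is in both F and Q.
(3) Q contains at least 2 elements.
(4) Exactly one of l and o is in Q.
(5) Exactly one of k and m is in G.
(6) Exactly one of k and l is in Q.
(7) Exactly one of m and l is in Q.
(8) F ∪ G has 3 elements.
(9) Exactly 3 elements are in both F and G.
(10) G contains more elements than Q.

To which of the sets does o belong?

o: F, G

From (1): n ∈ G.
Suppose o ∉ F: no assignment then satisfies all the clues, so o ∈ F.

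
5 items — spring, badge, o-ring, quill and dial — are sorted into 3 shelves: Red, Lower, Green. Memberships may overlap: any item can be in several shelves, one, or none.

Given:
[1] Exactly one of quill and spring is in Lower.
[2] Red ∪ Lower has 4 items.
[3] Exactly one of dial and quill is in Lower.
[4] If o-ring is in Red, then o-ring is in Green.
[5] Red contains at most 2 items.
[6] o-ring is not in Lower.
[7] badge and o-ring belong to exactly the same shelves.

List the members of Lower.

Lower = {dial, spring}

From (6): o-ring ∉ Lower.
(7): badge matches o-ring: badge ∉ Lower.
Suppose spring ∉ Lower: no assignment then satisfies all the clues, so spring ∈ Lower.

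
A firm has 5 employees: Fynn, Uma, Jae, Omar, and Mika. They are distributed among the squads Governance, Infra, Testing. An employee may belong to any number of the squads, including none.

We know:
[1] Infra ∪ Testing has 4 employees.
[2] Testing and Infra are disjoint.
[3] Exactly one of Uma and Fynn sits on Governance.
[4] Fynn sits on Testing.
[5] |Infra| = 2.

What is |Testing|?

2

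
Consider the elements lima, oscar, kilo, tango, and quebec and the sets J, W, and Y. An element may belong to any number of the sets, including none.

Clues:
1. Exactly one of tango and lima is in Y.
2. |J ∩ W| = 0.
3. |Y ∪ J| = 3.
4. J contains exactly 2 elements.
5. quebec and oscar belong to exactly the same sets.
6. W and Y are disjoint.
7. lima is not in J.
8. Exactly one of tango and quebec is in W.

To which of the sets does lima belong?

lima: Y

From (7): lima ∉ J.
Suppose lima ∈ W: no assignment then satisfies all the clues, so lima ∉ W.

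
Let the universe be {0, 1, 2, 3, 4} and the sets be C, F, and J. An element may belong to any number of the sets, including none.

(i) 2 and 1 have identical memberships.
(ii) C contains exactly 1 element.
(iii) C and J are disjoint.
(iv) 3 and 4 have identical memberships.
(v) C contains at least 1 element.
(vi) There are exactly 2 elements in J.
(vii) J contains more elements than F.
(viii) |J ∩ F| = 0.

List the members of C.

C = {0}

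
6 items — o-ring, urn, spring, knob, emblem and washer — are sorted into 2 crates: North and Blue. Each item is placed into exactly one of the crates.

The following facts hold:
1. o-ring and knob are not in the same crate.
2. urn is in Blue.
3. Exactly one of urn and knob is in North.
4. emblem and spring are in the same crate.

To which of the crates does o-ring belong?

o-ring: Blue

From (2): urn ∈ Blue.
(3) (exactly one): knob ∈ North.
(1): o-ring ∉ North.
Only one crate left: o-ring ∈ Blue.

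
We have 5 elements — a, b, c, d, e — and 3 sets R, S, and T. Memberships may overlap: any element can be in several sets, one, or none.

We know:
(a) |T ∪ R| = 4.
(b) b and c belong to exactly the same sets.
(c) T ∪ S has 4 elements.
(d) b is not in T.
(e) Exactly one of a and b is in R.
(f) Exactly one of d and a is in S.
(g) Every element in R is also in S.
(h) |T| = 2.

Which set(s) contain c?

c: R, S

From (d): b ∉ T.
(b): c matches b: c ∉ T.
Suppose c ∉ R: no assignment then satisfies all the clues, so c ∈ R.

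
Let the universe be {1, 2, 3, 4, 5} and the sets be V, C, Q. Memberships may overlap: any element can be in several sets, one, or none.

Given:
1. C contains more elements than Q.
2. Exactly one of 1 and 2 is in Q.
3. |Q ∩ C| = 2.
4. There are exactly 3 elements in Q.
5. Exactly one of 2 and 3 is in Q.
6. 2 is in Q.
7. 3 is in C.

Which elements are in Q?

From (6): 2 ∈ Q.
From (7): 3 ∈ C.
(2) (exactly one): 1 ∉ Q.
(5) (exactly one): 3 ∉ Q.
(4): only 3 candidates remain for Q, so all are in.

Q = {2, 4, 5}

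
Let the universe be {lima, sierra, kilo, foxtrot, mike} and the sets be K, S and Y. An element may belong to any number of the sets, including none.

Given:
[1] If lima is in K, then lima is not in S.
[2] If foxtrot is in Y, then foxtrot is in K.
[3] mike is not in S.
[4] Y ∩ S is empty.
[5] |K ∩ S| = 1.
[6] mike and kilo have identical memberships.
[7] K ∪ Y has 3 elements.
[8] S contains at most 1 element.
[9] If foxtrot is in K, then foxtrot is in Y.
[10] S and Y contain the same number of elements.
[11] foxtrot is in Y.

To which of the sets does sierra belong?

sierra: K, S

From (3): mike ∉ S.
From (11): foxtrot ∈ Y.
(2): foxtrot ∈ K.
(4) (disjoint): foxtrot ∉ S.
(6): kilo matches mike: kilo ∉ S.
Suppose sierra ∉ K: no assignment then satisfies all the clues, so sierra ∈ K.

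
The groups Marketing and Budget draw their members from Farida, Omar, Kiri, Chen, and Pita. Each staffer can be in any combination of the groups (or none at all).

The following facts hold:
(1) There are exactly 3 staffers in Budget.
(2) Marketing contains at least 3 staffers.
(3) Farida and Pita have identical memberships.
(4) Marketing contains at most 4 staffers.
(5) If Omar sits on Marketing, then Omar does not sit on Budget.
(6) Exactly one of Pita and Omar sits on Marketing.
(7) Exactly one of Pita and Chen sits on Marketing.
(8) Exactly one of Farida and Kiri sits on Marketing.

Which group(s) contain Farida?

Farida: Budget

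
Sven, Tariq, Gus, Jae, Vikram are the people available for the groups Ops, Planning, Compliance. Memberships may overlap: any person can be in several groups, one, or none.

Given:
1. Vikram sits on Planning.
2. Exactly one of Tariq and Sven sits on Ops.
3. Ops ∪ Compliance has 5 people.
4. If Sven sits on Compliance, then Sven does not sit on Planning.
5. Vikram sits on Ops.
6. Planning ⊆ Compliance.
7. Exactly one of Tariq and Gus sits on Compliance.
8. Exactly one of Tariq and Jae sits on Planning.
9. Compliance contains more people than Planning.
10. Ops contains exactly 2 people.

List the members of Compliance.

Compliance = {Gus, Jae, Sven, Vikram}

From (1): Vikram ∈ Planning.
From (5): Vikram ∈ Ops.
(6) with Vikram ∈ Planning: Vikram ∈ Compliance.
Suppose Sven ∉ Compliance: no assignment then satisfies all the clues, so Sven ∈ Compliance.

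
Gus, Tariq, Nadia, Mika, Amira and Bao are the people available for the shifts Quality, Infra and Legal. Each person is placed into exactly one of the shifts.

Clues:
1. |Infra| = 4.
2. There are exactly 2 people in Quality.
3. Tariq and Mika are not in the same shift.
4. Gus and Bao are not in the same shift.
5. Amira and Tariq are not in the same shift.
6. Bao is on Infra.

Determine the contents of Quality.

Quality = {Gus, Tariq}

From (6): Bao ∈ Infra.
(4): Gus ∉ Infra.
Suppose Gus ∉ Quality: no assignment then satisfies all the clues, so Gus ∈ Quality.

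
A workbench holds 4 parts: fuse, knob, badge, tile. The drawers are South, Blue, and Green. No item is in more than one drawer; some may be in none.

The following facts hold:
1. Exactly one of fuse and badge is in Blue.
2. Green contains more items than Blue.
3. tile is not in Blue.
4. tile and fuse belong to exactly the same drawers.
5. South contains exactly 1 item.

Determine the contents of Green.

Green = {fuse, tile}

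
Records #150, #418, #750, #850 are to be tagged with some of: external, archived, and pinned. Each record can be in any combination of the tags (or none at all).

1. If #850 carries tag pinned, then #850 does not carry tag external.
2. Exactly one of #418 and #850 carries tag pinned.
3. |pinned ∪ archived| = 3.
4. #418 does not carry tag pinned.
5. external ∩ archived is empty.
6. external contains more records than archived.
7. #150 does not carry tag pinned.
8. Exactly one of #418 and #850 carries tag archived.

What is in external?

external = {#150, #750}

From (4): #418 ∉ pinned.
From (7): #150 ∉ pinned.
(2) (exactly one): #850 ∈ pinned.
(1): #850 ∉ external.
Suppose #150 ∉ external: no assignment then satisfies all the clues, so #150 ∈ external.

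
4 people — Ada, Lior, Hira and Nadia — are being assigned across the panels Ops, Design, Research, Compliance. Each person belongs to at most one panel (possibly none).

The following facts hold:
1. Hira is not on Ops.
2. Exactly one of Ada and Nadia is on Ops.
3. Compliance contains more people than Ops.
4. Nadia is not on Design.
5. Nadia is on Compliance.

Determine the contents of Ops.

From (1): Hira ∉ Ops.
From (4): Nadia ∉ Design.
From (5): Nadia ∈ Compliance.
(2) (exactly one): Ada ∈ Ops.
Suppose Lior ∈ Ops: no assignment then satisfies all the clues, so Lior ∉ Ops.

Ops = {Ada}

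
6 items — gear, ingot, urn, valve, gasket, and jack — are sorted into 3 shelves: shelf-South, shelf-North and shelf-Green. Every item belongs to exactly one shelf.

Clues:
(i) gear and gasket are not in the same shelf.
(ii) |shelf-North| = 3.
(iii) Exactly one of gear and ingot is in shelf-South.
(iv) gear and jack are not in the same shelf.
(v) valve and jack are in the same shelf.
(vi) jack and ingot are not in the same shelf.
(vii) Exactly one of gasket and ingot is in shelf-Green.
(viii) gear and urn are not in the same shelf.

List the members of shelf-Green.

shelf-Green = {ingot, urn}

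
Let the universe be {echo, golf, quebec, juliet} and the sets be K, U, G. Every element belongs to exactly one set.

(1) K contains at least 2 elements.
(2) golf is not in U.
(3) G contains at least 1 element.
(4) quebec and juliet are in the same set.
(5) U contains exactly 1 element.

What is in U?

U = {echo}

From (2): golf ∉ U.
Suppose echo ∉ U: no assignment then satisfies all the clues, so echo ∈ U.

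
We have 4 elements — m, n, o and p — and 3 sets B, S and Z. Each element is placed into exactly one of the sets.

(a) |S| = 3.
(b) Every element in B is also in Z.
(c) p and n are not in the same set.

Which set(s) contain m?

m: S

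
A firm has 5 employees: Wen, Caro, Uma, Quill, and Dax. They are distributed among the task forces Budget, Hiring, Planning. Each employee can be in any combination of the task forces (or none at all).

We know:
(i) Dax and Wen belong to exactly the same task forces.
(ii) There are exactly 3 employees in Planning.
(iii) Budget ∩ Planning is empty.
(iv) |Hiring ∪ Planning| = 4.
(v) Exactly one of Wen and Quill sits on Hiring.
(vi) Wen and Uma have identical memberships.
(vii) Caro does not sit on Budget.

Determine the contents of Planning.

Planning = {Dax, Uma, Wen}

From (vii): Caro ∉ Budget.
Suppose Wen ∉ Planning: no assignment then satisfies all the clues, so Wen ∈ Planning.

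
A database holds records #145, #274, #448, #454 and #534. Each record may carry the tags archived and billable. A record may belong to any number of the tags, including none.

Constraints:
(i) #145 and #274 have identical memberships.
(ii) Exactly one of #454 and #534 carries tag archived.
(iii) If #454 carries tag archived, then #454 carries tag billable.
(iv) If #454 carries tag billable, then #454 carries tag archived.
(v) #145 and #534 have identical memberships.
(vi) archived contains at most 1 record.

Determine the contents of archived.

archived = {#454}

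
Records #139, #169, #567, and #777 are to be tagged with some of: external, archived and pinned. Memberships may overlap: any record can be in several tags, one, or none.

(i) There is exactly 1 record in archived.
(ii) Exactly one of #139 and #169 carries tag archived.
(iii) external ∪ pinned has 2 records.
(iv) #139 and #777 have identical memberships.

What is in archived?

archived = {#169}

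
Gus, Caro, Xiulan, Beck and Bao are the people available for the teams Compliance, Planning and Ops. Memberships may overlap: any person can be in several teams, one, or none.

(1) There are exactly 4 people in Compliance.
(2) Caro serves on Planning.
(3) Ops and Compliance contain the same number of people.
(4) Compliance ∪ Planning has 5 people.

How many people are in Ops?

4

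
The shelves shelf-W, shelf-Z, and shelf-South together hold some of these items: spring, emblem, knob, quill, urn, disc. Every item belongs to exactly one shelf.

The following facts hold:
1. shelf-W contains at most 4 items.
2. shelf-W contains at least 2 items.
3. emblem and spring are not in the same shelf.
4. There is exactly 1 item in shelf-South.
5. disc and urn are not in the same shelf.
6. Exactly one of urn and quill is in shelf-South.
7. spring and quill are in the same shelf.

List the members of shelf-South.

shelf-South = {urn}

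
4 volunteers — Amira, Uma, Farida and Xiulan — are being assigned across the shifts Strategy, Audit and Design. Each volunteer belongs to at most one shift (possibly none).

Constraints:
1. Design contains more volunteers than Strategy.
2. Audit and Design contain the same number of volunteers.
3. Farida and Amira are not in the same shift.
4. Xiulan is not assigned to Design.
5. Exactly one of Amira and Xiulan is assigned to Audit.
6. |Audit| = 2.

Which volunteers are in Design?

Design = {Amira, Uma}

From (4): Xiulan ∉ Design.
Suppose Amira ∉ Design: no assignment then satisfies all the clues, so Amira ∈ Design.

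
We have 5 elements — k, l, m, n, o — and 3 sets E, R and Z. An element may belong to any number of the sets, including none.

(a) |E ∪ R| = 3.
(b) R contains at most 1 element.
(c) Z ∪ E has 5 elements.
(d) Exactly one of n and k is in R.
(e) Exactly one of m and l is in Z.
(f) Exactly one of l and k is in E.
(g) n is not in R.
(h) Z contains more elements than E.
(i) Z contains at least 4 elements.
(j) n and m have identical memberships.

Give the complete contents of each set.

E = {l, o}; R = {k}; Z = {k, m, n, o}

From (g): n ∉ R.
(d) (exactly one): k ∈ R.
(j): m matches n: m ∉ R.
(b): R already has 1, so the rest are out.
Suppose k ∈ E: no assignment then satisfies all the clues, so k ∉ E.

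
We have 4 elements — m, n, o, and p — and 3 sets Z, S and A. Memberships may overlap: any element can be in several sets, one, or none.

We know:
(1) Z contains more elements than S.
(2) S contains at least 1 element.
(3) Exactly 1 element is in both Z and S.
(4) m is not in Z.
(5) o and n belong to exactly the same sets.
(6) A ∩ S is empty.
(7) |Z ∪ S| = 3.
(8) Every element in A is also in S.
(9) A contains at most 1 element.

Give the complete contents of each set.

Z = {n, o, p}; S = {p}; A = {}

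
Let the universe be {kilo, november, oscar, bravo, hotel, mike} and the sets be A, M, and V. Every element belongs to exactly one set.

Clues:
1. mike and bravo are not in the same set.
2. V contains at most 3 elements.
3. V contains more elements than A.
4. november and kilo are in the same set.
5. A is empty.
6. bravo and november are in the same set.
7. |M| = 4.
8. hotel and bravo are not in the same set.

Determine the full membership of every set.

A = {}; M = {bravo, kilo, november, oscar}; V = {hotel, mike}

(5): A already has 0, so the rest are out.
Suppose kilo ∉ M: no assignment then satisfies all the clues, so kilo ∈ M.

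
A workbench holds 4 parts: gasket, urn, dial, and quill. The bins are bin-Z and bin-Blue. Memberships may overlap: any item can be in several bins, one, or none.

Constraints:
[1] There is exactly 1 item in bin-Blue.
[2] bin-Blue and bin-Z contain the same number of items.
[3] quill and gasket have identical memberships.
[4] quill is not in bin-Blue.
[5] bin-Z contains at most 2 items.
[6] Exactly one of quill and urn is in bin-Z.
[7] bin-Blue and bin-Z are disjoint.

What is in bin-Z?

bin-Z = {urn}

From (4): quill ∉ bin-Blue.
(3): gasket matches quill: gasket ∉ bin-Blue.
Suppose gasket ∈ bin-Z: no assignment then satisfies all the clues, so gasket ∉ bin-Z.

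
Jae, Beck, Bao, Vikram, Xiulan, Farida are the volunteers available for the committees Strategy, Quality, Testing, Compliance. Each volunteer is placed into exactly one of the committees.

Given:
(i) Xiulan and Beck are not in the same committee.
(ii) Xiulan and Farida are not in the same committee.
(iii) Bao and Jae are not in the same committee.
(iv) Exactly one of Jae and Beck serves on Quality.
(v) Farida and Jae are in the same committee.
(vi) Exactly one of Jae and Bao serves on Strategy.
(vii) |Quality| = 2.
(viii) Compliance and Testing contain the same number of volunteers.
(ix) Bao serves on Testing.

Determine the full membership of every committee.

Strategy = {Farida, Jae}; Quality = {Beck, Vikram}; Testing = {Bao}; Compliance = {Xiulan}

From (ix): Bao ∈ Testing.
(iii): Jae ∉ Testing.
(v): Farida matches Jae: Farida ∉ Testing.
(vi) (exactly one): Jae ∈ Strategy.
(iv) (exactly one): Beck ∈ Quality.
(v): Farida matches Jae: Farida ∈ Strategy.
(i): Xiulan ∉ Quality.
(ii): Xiulan ∉ Strategy.
(vii): only 2 candidates remain for Quality, so all are in.
Suppose Xiulan ∈ Testing: no assignment then satisfies all the clues, so Xiulan ∉ Testing.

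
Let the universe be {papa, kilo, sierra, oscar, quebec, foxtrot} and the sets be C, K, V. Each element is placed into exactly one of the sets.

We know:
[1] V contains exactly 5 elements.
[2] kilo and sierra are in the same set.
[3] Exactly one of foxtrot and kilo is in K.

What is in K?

K = {foxtrot}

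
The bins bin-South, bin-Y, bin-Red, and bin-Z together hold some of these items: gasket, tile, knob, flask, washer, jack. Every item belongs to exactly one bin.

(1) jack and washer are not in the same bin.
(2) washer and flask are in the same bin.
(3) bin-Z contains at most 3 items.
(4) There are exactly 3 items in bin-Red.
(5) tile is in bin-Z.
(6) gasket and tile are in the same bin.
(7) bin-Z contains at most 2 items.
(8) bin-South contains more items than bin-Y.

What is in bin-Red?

bin-Red = {flask, knob, washer}

From (5): tile ∈ bin-Z.
(6): gasket matches tile: gasket ∉ bin-South.
(6): gasket matches tile: gasket ∉ bin-Y.
(6): gasket matches tile: gasket ∉ bin-Red.
(6): gasket matches tile: gasket ∈ bin-Z.
(7): bin-Z already has 2, so the rest are out.
Suppose knob ∉ bin-Red: no assignment then satisfies all the clues, so knob ∈ bin-Red.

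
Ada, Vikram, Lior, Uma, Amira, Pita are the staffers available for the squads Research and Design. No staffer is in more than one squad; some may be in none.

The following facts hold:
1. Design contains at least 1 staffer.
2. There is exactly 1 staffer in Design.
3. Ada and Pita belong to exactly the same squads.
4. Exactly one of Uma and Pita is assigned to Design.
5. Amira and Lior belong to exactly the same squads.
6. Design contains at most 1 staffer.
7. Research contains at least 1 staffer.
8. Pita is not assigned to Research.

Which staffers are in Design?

Design = {Uma}

From (8): Pita ∉ Research.
(3): Ada matches Pita: Ada ∉ Research.
Suppose Ada ∈ Design: no assignment then satisfies all the clues, so Ada ∉ Design.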